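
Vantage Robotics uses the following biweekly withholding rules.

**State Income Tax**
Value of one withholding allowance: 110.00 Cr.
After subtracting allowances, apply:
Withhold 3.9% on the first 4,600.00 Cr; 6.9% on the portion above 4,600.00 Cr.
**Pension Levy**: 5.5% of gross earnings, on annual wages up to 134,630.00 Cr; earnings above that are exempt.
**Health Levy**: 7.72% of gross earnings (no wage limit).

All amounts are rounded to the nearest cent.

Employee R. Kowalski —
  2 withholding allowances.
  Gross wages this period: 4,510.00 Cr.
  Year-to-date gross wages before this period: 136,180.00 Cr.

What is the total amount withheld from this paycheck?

515.48 Cr

State Income Tax: taxable = 4,510.00 Cr − 2×110.00 Cr = 4,290.00 Cr
  3.9% × 4,290.00 Cr = 167.31 Cr
Pension Levy: YTD 136,180.00 Cr ≥ cap 134,630.00 Cr → 0.00 Cr
Health Levy: 7.72% × 4,510.00 Cr = 348.17 Cr
Total: 167.31 Cr + 0.00 Cr + 348.17 Cr = 515.48 Cr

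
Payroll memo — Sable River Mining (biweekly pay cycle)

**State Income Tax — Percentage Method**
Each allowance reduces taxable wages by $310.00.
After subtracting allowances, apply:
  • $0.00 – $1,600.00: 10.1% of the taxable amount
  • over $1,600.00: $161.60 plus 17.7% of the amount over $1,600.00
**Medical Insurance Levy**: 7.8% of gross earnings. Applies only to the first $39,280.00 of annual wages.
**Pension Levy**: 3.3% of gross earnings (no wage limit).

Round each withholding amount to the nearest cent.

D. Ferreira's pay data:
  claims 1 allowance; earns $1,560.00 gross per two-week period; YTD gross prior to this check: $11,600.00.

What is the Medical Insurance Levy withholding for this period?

$121.68

Medical Insurance Levy: 7.8% × $1,560.00 = $121.68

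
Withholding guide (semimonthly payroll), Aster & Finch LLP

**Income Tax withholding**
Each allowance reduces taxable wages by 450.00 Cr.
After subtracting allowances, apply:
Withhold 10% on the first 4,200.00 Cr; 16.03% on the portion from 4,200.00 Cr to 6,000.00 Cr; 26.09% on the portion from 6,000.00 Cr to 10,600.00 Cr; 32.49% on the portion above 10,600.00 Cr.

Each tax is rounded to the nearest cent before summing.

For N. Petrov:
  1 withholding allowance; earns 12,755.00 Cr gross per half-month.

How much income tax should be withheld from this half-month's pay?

2,462.63 Cr

Income Tax: taxable = 12,755.00 Cr − 1×450.00 Cr = 12,305.00 Cr
  1,908.68 Cr + 32.49% × (12,305.00 Cr − 10,600.00 Cr) = 1,908.68 Cr + 32.49% × 1,705.00 Cr = 2,462.63 Cr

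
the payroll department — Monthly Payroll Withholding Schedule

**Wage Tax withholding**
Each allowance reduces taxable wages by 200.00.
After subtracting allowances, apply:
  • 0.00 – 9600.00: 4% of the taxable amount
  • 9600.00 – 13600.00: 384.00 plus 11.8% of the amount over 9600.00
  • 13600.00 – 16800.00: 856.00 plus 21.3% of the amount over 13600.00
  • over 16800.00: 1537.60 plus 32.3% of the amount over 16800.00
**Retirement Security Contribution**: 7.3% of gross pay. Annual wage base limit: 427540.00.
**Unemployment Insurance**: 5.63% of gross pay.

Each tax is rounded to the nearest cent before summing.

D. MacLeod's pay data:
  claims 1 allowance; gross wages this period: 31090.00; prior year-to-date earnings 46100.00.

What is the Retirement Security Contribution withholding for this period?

Retirement Security Contribution: 7.3% × 31090.00 = 2269.57

2269.57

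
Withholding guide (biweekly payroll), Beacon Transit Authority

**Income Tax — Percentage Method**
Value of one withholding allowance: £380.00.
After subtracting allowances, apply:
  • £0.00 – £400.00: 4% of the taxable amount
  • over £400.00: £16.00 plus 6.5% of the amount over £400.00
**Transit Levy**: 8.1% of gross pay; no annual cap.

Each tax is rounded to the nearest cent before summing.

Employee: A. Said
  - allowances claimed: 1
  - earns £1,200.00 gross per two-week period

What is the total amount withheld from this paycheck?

Income Tax: taxable = £1,200.00 − 1×£380.00 = £820.00
  £16.00 + 6.5% × (£820.00 − £400.00) = £16.00 + 6.5% × £420.00 = £43.30
Transit Levy: 8.1% × £1,200.00 = £97.20
Total: £43.30 + £97.20 = £140.50

£140.50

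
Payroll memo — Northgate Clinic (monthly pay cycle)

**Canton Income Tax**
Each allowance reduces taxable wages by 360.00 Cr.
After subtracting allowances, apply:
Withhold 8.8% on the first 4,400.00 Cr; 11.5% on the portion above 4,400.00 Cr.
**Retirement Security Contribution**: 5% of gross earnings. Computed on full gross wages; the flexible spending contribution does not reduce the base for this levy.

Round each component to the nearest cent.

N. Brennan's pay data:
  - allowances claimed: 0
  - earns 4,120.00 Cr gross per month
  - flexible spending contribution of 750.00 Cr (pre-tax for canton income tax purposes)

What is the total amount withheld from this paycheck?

Canton Income Tax: taxable = 4,120.00 Cr − 750.00 Cr = 3,370.00 Cr
  8.8% × 3,370.00 Cr = 296.56 Cr
Retirement Security Contribution: 5% × 4,120.00 Cr = 206.00 Cr
Total: 296.56 Cr + 206.00 Cr = 502.56 Cr

502.56 Cr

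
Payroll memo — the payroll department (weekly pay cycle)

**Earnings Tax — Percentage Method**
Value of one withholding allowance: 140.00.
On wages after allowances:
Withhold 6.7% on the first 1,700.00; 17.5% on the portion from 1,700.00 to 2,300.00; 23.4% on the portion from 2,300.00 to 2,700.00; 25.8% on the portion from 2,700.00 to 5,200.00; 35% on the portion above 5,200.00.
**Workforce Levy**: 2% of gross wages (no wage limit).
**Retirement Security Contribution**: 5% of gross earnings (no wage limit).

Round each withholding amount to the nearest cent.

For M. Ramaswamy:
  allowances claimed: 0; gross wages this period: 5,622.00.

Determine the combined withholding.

Earnings Tax: taxable = 5,622.00
  957.50 + 35% × (5,622.00 − 5,200.00) = 957.50 + 35% × 422.00 = 1,105.20
Workforce Levy: 2% × 5,622.00 = 112.44
Retirement Security Contribution: 5% × 5,622.00 = 281.10
Total: 1,105.20 + 112.44 + 281.10 = 1,498.74

1,498.74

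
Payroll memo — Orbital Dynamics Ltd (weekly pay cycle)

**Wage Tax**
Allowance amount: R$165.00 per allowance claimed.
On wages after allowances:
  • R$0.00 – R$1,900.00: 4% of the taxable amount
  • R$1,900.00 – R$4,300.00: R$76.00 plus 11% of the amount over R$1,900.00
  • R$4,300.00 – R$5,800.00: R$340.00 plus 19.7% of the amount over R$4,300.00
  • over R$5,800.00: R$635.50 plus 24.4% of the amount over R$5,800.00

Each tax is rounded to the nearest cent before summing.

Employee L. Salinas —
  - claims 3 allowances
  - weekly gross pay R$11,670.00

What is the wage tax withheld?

R$1,947.00

Wage Tax: taxable = R$11,670.00 − 3×R$165.00 = R$11,175.00
  R$635.50 + 24.4% × (R$11,175.00 − R$5,800.00) = R$635.50 + 24.4% × R$5,375.00 = R$1,947.00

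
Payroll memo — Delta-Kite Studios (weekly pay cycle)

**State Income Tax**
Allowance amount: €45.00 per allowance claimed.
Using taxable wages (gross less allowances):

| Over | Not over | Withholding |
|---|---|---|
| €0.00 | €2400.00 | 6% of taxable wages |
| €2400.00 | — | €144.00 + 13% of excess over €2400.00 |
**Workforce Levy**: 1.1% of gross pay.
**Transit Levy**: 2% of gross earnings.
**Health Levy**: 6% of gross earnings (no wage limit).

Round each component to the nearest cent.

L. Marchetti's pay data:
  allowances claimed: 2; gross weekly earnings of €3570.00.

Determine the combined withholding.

€609.27

State Income Tax: taxable = €3570.00 − 2×€45.00 = €3480.00
  €144.00 + 13% × (€3480.00 − €2400.00) = €144.00 + 13% × €1080.00 = €284.40
Workforce Levy: 1.1% × €3570.00 = €39.27
Transit Levy: 2% × €3570.00 = €71.40
Health Levy: 6% × €3570.00 = €214.20
Total: €284.40 + €39.27 + €71.40 + €214.20 = €609.27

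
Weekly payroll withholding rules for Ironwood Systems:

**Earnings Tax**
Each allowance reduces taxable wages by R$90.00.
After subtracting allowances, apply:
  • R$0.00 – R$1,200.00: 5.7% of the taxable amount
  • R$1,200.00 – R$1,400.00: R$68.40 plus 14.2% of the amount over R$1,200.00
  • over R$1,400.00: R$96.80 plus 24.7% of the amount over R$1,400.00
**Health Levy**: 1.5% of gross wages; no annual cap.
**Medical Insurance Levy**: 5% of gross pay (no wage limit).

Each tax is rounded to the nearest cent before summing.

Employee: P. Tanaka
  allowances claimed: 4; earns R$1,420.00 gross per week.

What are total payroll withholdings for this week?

Earnings Tax: taxable = R$1,420.00 − 4×R$90.00 = R$1,060.00
  5.7% × R$1,060.00 = R$60.42
Health Levy: 1.5% × R$1,420.00 = R$21.30
Medical Insurance Levy: 5% × R$1,420.00 = R$71.00
Total: R$60.42 + R$21.30 + R$71.00 = R$152.72

R$152.72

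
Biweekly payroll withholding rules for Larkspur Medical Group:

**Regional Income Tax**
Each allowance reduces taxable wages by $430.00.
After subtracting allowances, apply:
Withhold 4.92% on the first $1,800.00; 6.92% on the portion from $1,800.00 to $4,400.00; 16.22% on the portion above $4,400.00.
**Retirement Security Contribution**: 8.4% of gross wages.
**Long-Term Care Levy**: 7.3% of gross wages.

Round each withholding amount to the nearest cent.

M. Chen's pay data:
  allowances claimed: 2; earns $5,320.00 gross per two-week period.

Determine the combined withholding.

$1,113.45

Regional Income Tax: taxable = $5,320.00 − 2×$430.00 = $4,460.00
  $268.48 + 16.22% × ($4,460.00 − $4,400.00) = $268.48 + 16.22% × $60.00 = $278.21
Retirement Security Contribution: 8.4% × $5,320.00 = $446.88
Long-Term Care Levy: 7.3% × $5,320.00 = $388.36
Total: $278.21 + $446.88 + $388.36 = $1,113.45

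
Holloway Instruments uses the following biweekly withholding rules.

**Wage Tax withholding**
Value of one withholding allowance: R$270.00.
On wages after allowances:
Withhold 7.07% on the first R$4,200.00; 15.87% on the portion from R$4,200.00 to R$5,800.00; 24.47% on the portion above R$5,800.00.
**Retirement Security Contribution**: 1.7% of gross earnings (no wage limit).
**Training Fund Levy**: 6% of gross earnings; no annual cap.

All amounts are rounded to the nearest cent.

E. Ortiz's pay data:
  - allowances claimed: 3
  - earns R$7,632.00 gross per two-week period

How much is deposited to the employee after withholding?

R$6,243.40

Wage Tax: taxable = R$7,632.00 − 3×R$270.00 = R$6,822.00
  R$550.86 + 24.47% × (R$6,822.00 − R$5,800.00) = R$550.86 + 24.47% × R$1,022.00 = R$800.94
Retirement Security Contribution: 1.7% × R$7,632.00 = R$129.74
Training Fund Levy: 6% × R$7,632.00 = R$457.92
Total withheld: R$800.94 + R$129.74 + R$457.92 = R$1,388.60
Net pay: R$7,632.00 − R$1,388.60 = R$6,243.40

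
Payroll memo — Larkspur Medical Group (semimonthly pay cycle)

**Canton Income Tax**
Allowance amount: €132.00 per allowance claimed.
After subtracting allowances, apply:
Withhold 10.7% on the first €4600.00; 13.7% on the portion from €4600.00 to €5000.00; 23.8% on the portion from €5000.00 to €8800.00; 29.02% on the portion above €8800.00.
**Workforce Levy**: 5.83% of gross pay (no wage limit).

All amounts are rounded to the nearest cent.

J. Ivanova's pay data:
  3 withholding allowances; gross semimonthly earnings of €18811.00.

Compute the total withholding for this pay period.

Canton Income Tax: taxable = €18811.00 − 3×€132.00 = €18415.00
  €1451.40 + 29.02% × (€18415.00 − €8800.00) = €1451.40 + 29.02% × €9615.00 = €4241.67
Workforce Levy: 5.83% × €18811.00 = €1096.68
Total: €4241.67 + €1096.68 = €5338.35

€5338.35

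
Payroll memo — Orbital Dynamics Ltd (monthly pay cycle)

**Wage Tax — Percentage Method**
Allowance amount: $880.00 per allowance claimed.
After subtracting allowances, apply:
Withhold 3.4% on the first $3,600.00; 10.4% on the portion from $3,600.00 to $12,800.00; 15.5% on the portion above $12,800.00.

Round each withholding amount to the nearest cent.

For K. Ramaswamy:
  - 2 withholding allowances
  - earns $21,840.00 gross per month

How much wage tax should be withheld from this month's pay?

$2,207.60

Wage Tax: taxable = $21,840.00 − 2×$880.00 = $20,080.00
  $1,079.20 + 15.5% × ($20,080.00 − $12,800.00) = $1,079.20 + 15.5% × $7,280.00 = $2,207.60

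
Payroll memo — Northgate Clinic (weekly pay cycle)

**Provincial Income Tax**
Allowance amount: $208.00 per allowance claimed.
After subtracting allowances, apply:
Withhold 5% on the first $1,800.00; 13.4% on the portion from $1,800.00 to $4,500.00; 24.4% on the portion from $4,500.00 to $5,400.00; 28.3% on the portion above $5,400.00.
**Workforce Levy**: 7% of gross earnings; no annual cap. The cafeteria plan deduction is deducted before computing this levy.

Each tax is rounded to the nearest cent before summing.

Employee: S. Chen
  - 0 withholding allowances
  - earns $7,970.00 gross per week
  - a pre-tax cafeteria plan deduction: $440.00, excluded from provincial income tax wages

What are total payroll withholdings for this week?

Provincial Income Tax: taxable = $7,970.00 − $440.00 = $7,530.00
  $671.40 + 28.3% × ($7,530.00 − $5,400.00) = $671.40 + 28.3% × $2,130.00 = $1,274.19
Workforce Levy: 7% × $7,530.00 = $527.10
Total: $1,274.19 + $527.10 = $1,801.29

$1,801.29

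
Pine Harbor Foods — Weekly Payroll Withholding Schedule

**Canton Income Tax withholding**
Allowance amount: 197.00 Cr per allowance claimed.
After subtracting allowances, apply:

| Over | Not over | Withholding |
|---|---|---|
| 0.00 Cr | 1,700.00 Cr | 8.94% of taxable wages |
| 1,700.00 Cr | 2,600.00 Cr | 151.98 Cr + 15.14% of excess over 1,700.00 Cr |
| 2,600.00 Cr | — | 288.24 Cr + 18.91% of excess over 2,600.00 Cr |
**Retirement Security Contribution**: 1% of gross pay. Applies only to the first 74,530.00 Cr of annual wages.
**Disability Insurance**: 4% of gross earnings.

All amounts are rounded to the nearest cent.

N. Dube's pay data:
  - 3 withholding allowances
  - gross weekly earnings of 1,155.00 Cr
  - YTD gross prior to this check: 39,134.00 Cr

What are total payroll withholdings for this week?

108.17 Cr

Canton Income Tax: taxable = 1,155.00 Cr − 3×197.00 Cr = 564.00 Cr
  8.94% × 564.00 Cr = 50.42 Cr
Retirement Security Contribution: 1% × 1,155.00 Cr = 11.55 Cr
Disability Insurance: 4% × 1,155.00 Cr = 46.20 Cr
Total: 50.42 Cr + 11.55 Cr + 46.20 Cr = 108.17 Cr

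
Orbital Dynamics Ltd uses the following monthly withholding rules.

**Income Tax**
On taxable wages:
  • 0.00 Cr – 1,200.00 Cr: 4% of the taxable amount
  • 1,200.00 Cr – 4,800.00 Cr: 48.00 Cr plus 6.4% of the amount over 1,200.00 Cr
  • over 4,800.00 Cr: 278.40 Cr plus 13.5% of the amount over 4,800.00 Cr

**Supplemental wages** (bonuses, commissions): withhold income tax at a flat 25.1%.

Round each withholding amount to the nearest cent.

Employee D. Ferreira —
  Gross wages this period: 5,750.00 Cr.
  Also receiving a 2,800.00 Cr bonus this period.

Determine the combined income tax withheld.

Income Tax: taxable = 5,750.00 Cr
  278.40 Cr + 13.5% × (5,750.00 Cr − 4,800.00 Cr) = 278.40 Cr + 13.5% × 950.00 Cr = 406.65 Cr
Supplemental (25.1% flat on bonus): 25.1% × 2,800.00 Cr = 702.80 Cr
Total income tax: 406.65 Cr + 702.80 Cr = 1,109.45 Cr

1,109.45 Cr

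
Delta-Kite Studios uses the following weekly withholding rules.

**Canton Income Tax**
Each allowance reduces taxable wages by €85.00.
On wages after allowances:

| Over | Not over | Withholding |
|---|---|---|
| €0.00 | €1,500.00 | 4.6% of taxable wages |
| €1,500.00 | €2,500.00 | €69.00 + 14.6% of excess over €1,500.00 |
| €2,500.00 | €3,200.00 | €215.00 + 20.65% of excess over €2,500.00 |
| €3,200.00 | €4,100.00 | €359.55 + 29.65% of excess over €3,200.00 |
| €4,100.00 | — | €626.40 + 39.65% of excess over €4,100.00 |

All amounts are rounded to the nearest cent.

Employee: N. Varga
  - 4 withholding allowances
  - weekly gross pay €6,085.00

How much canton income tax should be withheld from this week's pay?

Canton Income Tax: taxable = €6,085.00 − 4×€85.00 = €5,745.00
  €626.40 + 39.65% × (€5,745.00 − €4,100.00) = €626.40 + 39.65% × €1,645.00 = €1,278.64

€1,278.64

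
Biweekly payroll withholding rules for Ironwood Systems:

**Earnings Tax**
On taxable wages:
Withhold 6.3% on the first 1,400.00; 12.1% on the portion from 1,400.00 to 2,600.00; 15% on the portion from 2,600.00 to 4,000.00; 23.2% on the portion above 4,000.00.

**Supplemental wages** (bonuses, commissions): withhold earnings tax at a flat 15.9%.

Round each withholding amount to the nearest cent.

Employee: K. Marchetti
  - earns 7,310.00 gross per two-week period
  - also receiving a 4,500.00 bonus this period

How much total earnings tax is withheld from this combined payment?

Earnings Tax: taxable = 7,310.00
  443.40 + 23.2% × (7,310.00 − 4,000.00) = 443.40 + 23.2% × 3,310.00 = 1,211.32
Supplemental (15.9% flat on bonus): 15.9% × 4,500.00 = 715.50
Total earnings tax: 1,211.32 + 715.50 = 1,926.82

1,926.82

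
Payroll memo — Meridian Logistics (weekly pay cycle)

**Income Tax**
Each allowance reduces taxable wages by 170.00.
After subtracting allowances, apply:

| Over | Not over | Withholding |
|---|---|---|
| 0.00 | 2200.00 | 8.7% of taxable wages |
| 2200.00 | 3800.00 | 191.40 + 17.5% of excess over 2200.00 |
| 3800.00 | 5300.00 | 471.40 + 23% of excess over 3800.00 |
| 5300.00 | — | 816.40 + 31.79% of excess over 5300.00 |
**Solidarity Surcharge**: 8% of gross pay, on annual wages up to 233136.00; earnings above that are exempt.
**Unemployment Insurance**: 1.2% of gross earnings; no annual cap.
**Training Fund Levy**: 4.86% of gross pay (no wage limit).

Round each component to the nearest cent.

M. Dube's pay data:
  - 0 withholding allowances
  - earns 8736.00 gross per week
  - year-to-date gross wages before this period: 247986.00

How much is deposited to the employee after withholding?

6297.90

Income Tax: taxable = 8736.00
  816.40 + 31.79% × (8736.00 − 5300.00) = 816.40 + 31.79% × 3436.00 = 1908.70
Solidarity Surcharge: YTD 247986.00 ≥ cap 233136.00 → 0.00
Unemployment Insurance: 1.2% × 8736.00 = 104.83
Training Fund Levy: 4.86% × 8736.00 = 424.57
Total withheld: 1908.70 + 0.00 + 104.83 + 424.57 = 2438.10
Net pay: 8736.00 − 2438.10 = 6297.90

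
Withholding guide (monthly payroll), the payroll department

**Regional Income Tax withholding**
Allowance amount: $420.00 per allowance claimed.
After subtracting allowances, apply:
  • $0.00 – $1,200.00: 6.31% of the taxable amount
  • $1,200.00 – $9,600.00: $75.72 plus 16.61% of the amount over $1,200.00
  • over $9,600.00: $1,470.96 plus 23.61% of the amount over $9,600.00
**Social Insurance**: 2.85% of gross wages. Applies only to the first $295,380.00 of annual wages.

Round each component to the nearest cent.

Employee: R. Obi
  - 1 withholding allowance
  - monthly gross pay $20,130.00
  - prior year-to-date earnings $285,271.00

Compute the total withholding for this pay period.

$4,146.04

Regional Income Tax: taxable = $20,130.00 − 1×$420.00 = $19,710.00
  $1,470.96 + 23.61% × ($19,710.00 − $9,600.00) = $1,470.96 + 23.61% × $10,110.00 = $3,857.93
Social Insurance: cap $295,380.00 − YTD $285,271.00 = $10,109.00 subject; 2.85% × $10,109.00 = $288.11
Total: $3,857.93 + $288.11 = $4,146.04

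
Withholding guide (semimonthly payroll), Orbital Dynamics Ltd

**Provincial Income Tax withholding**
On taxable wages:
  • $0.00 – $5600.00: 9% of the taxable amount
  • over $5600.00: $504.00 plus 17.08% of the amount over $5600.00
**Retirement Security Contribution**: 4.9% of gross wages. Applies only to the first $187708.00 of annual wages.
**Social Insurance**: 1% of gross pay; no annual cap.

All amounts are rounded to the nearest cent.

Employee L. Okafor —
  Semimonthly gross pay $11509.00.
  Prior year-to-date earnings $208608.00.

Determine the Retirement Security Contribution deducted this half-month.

$0.00

Retirement Security Contribution: YTD $208608.00 ≥ cap $187708.00 → $0.00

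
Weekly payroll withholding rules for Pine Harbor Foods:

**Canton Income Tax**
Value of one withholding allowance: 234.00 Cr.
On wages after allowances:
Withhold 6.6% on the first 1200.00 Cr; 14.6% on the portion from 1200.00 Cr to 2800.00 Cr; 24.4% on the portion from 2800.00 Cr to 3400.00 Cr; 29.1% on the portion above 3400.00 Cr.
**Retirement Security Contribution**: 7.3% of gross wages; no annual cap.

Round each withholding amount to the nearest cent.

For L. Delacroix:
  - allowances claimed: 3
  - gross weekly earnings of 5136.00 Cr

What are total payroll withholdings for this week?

1135.02 Cr

Canton Income Tax: taxable = 5136.00 Cr − 3×234.00 Cr = 4434.00 Cr
  459.20 Cr + 29.1% × (4434.00 Cr − 3400.00 Cr) = 459.20 Cr + 29.1% × 1034.00 Cr = 760.09 Cr
Retirement Security Contribution: 7.3% × 5136.00 Cr = 374.93 Cr
Total: 760.09 Cr + 374.93 Cr = 1135.02 Cr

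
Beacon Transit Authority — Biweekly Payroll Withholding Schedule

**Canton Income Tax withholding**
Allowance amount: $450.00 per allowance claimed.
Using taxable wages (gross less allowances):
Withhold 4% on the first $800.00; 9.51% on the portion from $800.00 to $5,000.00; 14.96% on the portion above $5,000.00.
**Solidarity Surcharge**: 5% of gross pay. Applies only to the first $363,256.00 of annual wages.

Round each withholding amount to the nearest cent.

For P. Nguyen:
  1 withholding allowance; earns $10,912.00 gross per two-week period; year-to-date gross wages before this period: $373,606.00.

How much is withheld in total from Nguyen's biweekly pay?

Canton Income Tax: taxable = $10,912.00 − 1×$450.00 = $10,462.00
  $431.42 + 14.96% × ($10,462.00 − $5,000.00) = $431.42 + 14.96% × $5,462.00 = $1,248.54
Solidarity Surcharge: YTD $373,606.00 ≥ cap $363,256.00 → $0.00
Total: $1,248.54 + $0.00 = $1,248.54

$1,248.54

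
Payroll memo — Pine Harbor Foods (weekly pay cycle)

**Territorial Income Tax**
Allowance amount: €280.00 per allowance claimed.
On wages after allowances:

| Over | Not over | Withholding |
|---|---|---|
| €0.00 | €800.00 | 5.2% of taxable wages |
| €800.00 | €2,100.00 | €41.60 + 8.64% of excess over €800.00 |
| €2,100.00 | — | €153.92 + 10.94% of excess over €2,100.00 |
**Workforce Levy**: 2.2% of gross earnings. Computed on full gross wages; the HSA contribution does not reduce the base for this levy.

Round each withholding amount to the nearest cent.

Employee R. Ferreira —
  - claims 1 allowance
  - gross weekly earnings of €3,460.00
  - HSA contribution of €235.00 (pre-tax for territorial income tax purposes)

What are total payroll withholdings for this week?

Territorial Income Tax: taxable = €3,460.00 − €235.00 − 1×€280.00 = €2,945.00
  €153.92 + 10.94% × (€2,945.00 − €2,100.00) = €153.92 + 10.94% × €845.00 = €246.36
Workforce Levy: 2.2% × €3,460.00 = €76.12
Total: €246.36 + €76.12 = €322.48

€322.48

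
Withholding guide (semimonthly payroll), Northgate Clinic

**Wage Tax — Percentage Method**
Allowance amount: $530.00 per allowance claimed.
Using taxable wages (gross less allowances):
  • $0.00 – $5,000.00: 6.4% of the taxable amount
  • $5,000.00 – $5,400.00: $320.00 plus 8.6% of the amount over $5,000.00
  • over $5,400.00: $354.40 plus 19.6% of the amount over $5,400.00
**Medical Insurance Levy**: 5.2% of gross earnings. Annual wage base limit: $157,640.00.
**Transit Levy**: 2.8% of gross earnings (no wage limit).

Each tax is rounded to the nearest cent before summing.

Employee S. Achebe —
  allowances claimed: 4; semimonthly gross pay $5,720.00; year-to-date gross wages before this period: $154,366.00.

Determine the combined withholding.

Wage Tax: taxable = $5,720.00 − 4×$530.00 = $3,600.00
  6.4% × $3,600.00 = $230.40
Medical Insurance Levy: cap $157,640.00 − YTD $154,366.00 = $3,274.00 subject; 5.2% × $3,274.00 = $170.25
Transit Levy: 2.8% × $5,720.00 = $160.16
Total: $230.40 + $170.25 + $160.16 = $560.81

$560.81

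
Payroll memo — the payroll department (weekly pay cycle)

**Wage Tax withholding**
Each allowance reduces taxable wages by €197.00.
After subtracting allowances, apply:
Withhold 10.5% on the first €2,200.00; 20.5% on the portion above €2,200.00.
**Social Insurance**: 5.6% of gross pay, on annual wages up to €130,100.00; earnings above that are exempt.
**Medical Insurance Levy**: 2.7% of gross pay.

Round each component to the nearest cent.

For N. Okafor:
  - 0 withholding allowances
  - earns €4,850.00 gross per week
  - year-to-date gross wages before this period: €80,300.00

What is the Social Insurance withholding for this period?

Social Insurance: 5.6% × €4,850.00 = €271.60

€271.60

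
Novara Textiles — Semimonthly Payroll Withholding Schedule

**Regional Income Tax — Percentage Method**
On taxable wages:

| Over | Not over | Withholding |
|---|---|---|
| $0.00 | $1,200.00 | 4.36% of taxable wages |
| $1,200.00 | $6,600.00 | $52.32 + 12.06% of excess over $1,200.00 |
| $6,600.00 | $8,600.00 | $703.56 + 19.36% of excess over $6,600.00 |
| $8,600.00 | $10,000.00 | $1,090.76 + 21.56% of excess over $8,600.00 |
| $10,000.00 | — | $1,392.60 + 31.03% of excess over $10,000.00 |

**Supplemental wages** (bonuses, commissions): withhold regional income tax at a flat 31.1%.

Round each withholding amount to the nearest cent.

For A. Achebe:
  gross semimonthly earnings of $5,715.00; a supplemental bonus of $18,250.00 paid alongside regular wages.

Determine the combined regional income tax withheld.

$6,272.58

Regional Income Tax: taxable = $5,715.00
  $52.32 + 12.06% × ($5,715.00 − $1,200.00) = $52.32 + 12.06% × $4,515.00 = $596.83
Supplemental (31.1% flat on bonus): 31.1% × $18,250.00 = $5,675.75
Total regional income tax: $596.83 + $5,675.75 = $6,272.58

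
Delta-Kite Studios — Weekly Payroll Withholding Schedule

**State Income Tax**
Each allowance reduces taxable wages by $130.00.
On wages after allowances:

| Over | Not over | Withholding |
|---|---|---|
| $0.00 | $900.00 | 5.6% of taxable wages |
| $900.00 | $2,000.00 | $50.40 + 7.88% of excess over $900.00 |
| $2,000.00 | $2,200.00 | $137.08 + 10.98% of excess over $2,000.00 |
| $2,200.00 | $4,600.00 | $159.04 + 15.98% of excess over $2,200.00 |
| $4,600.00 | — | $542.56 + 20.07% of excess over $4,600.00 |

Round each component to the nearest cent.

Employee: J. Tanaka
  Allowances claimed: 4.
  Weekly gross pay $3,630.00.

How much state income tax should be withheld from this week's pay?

State Income Tax: taxable = $3,630.00 − 4×$130.00 = $3,110.00
  $159.04 + 15.98% × ($3,110.00 − $2,200.00) = $159.04 + 15.98% × $910.00 = $304.46

$304.46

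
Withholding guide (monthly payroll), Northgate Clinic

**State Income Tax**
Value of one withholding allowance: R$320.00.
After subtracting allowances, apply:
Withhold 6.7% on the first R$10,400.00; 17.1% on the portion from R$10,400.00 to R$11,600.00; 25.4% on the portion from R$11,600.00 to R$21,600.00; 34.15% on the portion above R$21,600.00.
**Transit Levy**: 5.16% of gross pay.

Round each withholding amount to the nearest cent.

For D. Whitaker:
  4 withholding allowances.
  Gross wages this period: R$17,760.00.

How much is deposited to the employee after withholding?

State Income Tax: taxable = R$17,760.00 − 4×R$320.00 = R$16,480.00
  R$902.00 + 25.4% × (R$16,480.00 − R$11,600.00) = R$902.00 + 25.4% × R$4,880.00 = R$2,141.52
Transit Levy: 5.16% × R$17,760.00 = R$916.42
Total withheld: R$2,141.52 + R$916.42 = R$3,057.94
Net pay: R$17,760.00 − R$3,057.94 = R$14,702.06

R$14,702.06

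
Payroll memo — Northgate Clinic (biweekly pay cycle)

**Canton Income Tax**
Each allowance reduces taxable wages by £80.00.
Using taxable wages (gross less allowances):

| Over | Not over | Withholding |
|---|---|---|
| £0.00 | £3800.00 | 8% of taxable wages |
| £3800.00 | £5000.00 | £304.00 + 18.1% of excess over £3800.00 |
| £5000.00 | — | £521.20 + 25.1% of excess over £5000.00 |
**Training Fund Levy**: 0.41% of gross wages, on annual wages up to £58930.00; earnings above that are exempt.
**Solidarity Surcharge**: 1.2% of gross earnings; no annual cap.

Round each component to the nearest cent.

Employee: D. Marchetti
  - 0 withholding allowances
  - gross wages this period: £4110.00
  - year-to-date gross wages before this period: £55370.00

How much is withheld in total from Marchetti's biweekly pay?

£424.03

Canton Income Tax: taxable = £4110.00
  £304.00 + 18.1% × (£4110.00 − £3800.00) = £304.00 + 18.1% × £310.00 = £360.11
Training Fund Levy: cap £58930.00 − YTD £55370.00 = £3560.00 subject; 0.41% × £3560.00 = £14.60
Solidarity Surcharge: 1.2% × £4110.00 = £49.32
Total: £360.11 + £14.60 + £49.32 = £424.03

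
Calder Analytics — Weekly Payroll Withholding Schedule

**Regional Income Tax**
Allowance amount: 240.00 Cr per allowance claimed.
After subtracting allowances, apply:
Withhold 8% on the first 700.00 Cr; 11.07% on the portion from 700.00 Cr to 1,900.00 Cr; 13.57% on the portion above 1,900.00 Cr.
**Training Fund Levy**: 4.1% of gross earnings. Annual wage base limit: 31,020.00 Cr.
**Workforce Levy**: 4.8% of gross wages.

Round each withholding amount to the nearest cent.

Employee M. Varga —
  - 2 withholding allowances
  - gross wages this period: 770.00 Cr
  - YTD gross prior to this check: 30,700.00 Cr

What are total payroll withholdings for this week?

73.28 Cr

Regional Income Tax: taxable = 770.00 Cr − 2×240.00 Cr = 290.00 Cr
  8% × 290.00 Cr = 23.20 Cr
Training Fund Levy: cap 31,020.00 Cr − YTD 30,700.00 Cr = 320.00 Cr subject; 4.1% × 320.00 Cr = 13.12 Cr
Workforce Levy: 4.8% × 770.00 Cr = 36.96 Cr
Total: 23.20 Cr + 13.12 Cr + 36.96 Cr = 73.28 Cr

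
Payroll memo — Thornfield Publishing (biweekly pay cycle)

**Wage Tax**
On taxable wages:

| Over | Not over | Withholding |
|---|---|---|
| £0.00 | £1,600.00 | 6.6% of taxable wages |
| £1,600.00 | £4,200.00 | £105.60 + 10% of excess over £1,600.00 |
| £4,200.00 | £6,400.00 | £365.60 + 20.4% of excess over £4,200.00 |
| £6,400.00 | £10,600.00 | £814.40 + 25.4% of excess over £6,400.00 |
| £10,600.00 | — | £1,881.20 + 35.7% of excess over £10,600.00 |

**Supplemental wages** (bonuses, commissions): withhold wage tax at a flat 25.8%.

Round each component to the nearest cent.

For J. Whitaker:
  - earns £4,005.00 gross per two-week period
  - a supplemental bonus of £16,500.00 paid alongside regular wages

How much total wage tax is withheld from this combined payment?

£4,603.10

Wage Tax: taxable = £4,005.00
  £105.60 + 10% × (£4,005.00 − £1,600.00) = £105.60 + 10% × £2,405.00 = £346.10
Supplemental (25.8% flat on bonus): 25.8% × £16,500.00 = £4,257.00
Total wage tax: £346.10 + £4,257.00 = £4,603.10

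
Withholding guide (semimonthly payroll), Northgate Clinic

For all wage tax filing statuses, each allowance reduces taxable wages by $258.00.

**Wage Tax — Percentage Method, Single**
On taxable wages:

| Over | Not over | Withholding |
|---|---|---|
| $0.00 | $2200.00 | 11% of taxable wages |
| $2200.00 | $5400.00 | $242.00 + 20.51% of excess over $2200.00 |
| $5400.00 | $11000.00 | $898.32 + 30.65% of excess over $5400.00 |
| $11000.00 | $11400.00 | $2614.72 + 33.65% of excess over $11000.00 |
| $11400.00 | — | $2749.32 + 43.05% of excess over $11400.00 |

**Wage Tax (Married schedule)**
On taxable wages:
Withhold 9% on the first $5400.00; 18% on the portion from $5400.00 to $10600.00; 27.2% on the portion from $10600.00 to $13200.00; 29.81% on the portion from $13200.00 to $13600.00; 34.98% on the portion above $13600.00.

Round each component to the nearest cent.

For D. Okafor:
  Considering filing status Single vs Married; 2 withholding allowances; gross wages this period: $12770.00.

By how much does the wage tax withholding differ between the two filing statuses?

Wage Tax (Single): taxable = $12770.00 − 2×$258.00 = $12254.00
  $2749.32 + 43.05% × ($12254.00 − $11400.00) = $2749.32 + 43.05% × $854.00 = $3116.97
Wage Tax (Married): taxable = $12770.00 − 2×$258.00 = $12254.00
  $1422.00 + 27.2% × ($12254.00 − $10600.00) = $1422.00 + 27.2% × $1654.00 = $1871.89
Difference: |$3116.97 − $1871.89| = $1245.08 (higher under Single)

$1245.08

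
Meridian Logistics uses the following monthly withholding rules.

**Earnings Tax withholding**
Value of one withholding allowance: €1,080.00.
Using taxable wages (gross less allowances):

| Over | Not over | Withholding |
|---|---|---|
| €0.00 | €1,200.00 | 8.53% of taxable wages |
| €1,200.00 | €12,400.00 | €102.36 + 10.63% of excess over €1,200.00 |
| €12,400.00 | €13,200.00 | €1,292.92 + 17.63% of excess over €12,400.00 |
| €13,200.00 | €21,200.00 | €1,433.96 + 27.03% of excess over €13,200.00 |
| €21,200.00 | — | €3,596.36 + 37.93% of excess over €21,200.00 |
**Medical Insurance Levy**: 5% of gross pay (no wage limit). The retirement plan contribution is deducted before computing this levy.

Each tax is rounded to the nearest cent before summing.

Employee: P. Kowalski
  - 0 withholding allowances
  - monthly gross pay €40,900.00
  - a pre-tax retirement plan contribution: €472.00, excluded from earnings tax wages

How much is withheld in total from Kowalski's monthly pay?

€12,910.94

Earnings Tax: taxable = €40,900.00 − €472.00 = €40,428.00
  €3,596.36 + 37.93% × (€40,428.00 − €21,200.00) = €3,596.36 + 37.93% × €19,228.00 = €10,889.54
Medical Insurance Levy: 5% × €40,428.00 = €2,021.40
Total: €10,889.54 + €2,021.40 = €12,910.94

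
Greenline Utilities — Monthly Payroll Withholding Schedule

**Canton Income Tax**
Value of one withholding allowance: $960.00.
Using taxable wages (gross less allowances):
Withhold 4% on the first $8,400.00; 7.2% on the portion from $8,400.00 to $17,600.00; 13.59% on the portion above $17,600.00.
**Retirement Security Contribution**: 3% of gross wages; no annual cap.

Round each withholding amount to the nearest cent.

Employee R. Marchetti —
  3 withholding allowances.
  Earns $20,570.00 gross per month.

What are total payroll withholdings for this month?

Canton Income Tax: taxable = $20,570.00 − 3×$960.00 = $17,690.00
  $998.40 + 13.59% × ($17,690.00 − $17,600.00) = $998.40 + 13.59% × $90.00 = $1,010.63
Retirement Security Contribution: 3% × $20,570.00 = $617.10
Total: $1,010.63 + $617.10 = $1,627.73

$1,627.73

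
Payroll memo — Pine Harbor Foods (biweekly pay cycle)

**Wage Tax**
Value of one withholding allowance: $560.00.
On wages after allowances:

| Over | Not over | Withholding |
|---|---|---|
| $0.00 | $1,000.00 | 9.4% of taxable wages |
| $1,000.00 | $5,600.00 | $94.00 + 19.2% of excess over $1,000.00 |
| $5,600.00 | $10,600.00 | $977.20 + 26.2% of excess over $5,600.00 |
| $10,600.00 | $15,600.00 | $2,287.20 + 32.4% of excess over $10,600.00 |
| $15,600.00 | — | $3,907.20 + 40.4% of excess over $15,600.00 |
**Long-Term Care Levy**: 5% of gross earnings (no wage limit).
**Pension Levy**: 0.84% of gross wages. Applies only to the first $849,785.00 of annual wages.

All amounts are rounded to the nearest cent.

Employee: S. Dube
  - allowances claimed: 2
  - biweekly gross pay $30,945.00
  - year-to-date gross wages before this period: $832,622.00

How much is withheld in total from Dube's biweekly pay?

Wage Tax: taxable = $30,945.00 − 2×$560.00 = $29,825.00
  $3,907.20 + 40.4% × ($29,825.00 − $15,600.00) = $3,907.20 + 40.4% × $14,225.00 = $9,654.10
Long-Term Care Levy: 5% × $30,945.00 = $1,547.25
Pension Levy: cap $849,785.00 − YTD $832,622.00 = $17,163.00 subject; 0.84% × $17,163.00 = $144.17
Total: $9,654.10 + $1,547.25 + $144.17 = $11,345.52

$11,345.52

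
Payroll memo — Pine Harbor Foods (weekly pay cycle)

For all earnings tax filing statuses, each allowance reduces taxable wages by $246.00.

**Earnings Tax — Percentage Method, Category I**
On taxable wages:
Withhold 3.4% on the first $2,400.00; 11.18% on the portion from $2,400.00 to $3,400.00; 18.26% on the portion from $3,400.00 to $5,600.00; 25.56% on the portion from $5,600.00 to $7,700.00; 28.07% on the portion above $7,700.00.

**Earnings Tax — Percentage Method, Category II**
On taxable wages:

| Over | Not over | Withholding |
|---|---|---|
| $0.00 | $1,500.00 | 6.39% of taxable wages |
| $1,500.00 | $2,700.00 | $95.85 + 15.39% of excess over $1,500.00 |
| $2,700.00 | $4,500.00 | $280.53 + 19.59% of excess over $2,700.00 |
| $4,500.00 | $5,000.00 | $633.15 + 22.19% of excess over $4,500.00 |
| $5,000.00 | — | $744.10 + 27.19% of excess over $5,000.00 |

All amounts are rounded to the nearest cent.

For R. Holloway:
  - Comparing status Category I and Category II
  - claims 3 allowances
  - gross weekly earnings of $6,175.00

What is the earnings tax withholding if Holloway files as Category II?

Earnings Tax (Category II): taxable = $6,175.00 − 3×$246.00 = $5,437.00
  $744.10 + 27.19% × ($5,437.00 − $5,000.00) = $744.10 + 27.19% × $437.00 = $862.92

$862.92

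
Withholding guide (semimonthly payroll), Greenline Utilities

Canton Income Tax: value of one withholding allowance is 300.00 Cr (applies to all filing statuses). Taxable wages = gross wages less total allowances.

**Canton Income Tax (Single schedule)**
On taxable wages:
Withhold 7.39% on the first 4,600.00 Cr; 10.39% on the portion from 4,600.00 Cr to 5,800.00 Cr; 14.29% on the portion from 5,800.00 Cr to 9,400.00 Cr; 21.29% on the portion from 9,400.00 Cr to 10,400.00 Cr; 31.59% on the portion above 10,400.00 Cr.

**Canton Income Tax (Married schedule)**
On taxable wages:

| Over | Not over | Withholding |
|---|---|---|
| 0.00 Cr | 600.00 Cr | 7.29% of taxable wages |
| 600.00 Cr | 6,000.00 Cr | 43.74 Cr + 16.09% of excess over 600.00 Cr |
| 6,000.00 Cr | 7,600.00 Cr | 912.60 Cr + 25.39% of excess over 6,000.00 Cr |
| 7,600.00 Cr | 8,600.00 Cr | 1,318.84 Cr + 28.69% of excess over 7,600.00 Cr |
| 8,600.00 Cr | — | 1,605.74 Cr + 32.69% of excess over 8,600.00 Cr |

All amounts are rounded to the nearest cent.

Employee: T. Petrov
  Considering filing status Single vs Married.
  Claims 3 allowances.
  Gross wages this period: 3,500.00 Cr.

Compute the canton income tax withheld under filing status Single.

192.14 Cr

Canton Income Tax (Single): taxable = 3,500.00 Cr − 3×300.00 Cr = 2,600.00 Cr
  7.39% × 2,600.00 Cr = 192.14 Cr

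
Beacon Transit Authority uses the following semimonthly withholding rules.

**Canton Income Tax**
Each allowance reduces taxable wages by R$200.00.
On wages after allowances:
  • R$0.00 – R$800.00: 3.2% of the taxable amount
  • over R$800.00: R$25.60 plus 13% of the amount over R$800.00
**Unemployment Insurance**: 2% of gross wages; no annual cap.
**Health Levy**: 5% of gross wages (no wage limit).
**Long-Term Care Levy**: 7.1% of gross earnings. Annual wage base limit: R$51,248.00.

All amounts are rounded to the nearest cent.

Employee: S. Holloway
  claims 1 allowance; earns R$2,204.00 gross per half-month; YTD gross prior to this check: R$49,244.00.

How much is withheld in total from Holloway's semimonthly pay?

R$478.68

Canton Income Tax: taxable = R$2,204.00 − 1×R$200.00 = R$2,004.00
  R$25.60 + 13% × (R$2,004.00 − R$800.00) = R$25.60 + 13% × R$1,204.00 = R$182.12
Unemployment Insurance: 2% × R$2,204.00 = R$44.08
Health Levy: 5% × R$2,204.00 = R$110.20
Long-Term Care Levy: cap R$51,248.00 − YTD R$49,244.00 = R$2,004.00 subject; 7.1% × R$2,004.00 = R$142.28
Total: R$182.12 + R$44.08 + R$110.20 + R$142.28 = R$478.68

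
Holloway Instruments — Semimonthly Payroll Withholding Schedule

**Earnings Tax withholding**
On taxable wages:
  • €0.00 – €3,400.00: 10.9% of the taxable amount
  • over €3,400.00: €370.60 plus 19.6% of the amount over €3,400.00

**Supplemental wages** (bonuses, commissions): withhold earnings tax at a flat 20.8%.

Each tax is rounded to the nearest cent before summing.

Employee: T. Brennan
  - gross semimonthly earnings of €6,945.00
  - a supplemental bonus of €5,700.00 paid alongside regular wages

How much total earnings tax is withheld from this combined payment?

Earnings Tax: taxable = €6,945.00
  €370.60 + 19.6% × (€6,945.00 − €3,400.00) = €370.60 + 19.6% × €3,545.00 = €1,065.42
Supplemental (20.8% flat on bonus): 20.8% × €5,700.00 = €1,185.60
Total earnings tax: €1,065.42 + €1,185.60 = €2,251.02

€2,251.02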